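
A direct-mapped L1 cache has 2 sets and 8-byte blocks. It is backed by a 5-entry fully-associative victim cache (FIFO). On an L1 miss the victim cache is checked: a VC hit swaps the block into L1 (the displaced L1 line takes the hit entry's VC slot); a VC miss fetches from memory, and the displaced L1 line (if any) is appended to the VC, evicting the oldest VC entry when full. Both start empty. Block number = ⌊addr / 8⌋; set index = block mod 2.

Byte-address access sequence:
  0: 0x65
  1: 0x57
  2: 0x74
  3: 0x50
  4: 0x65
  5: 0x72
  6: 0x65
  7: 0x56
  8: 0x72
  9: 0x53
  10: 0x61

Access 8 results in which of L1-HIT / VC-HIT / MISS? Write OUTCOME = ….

OUTCOME = VC-HIT

0: 0x65 (blk 12, set 0) → MISS  vc=[]
1: 0x57 (blk 10, set 0) → MISS  vc=[12]
2: 0x74 (blk 14, set 0) → MISS  vc=[12, 10]
3: 0x50 (blk 10, set 0) → VC-HIT  vc=[12, 14]
4: 0x65 (blk 12, set 0) → VC-HIT  vc=[10, 14]
5: 0x72 (blk 14, set 0) → VC-HIT  vc=[10, 12]
6: 0x65 (blk 12, set 0) → VC-HIT  vc=[10, 14]
7: 0x56 (blk 10, set 0) → VC-HIT  vc=[12, 14]
8: 0x72 (blk 14, set 0) → VC-HIT  vc=[12, 10]
9: 0x53 (blk 10, set 0) → VC-HIT  vc=[12, 14]
10: 0x61 (blk 12, set 0) → VC-HIT  vc=[10, 14]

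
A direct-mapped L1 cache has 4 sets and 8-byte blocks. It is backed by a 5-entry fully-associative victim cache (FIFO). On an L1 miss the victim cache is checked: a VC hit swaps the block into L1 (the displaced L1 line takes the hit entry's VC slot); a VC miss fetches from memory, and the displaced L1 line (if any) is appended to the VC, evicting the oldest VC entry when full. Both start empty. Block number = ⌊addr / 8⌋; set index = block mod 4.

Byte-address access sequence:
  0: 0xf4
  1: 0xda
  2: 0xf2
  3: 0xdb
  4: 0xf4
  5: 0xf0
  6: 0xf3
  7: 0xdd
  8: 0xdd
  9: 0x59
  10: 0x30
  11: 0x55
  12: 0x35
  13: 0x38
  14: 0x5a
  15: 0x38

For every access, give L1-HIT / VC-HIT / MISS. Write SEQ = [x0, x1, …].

SEQ = [MISS, MISS, L1-HIT, L1-HIT, L1-HIT, L1-HIT, L1-HIT, L1-HIT, L1-HIT, MISS, MISS, MISS, VC-HIT, MISS, VC-HIT, VC-HIT]

  [0] addr=0xf4 blk=30 s=2: MISS | VC []
  [1] addr=0xda blk=27 s=3: MISS | VC []
  [2] addr=0xf2 blk=30 s=2: L1-HIT | VC []
  [3] addr=0xdb blk=27 s=3: L1-HIT | VC []
  [4] addr=0xf4 blk=30 s=2: L1-HIT | VC []
  [5] addr=0xf0 blk=30 s=2: L1-HIT | VC []
  [6] addr=0xf3 blk=30 s=2: L1-HIT | VC []
  [7] addr=0xdd blk=27 s=3: L1-HIT | VC []
  [8] addr=0xdd blk=27 s=3: L1-HIT | VC []
  [9] addr=0x59 blk=11 s=3: MISS | VC [27]
  [10] addr=0x30 blk=6 s=2: MISS | VC [27, 30]
  [11] addr=0x55 blk=10 s=2: MISS | VC [27, 30, 6]
  [12] addr=0x35 blk=6 s=2: VC-HIT | VC [27, 30, 10]
  [13] addr=0x38 blk=7 s=3: MISS | VC [27, 30, 10, 11]
  [14] addr=0x5a blk=11 s=3: VC-HIT | VC [27, 30, 10, 7]
  [15] addr=0x38 blk=7 s=3: VC-HIT | VC [27, 30, 10, 11]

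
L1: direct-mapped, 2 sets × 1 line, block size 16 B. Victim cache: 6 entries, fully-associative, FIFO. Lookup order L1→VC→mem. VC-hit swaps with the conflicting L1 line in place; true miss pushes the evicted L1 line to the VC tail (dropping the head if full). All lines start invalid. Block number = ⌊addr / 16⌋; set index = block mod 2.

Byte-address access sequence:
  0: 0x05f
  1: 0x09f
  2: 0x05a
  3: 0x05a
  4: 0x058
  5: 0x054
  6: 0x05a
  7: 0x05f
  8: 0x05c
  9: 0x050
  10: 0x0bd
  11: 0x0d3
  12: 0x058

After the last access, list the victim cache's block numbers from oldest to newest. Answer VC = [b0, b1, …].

VC = [9, 13, 11]

#0 0x5f→b5/s1 MISS; vc=[]
#1 0x9f→b9/s1 MISS; vc=[5]
#2 0x5a→b5/s1 VC-HIT; vc=[9]
#3 0x5a→b5/s1 L1-HIT; vc=[9]
#4 0x58→b5/s1 L1-HIT; vc=[9]
#5 0x54→b5/s1 L1-HIT; vc=[9]
#6 0x5a→b5/s1 L1-HIT; vc=[9]
#7 0x5f→b5/s1 L1-HIT; vc=[9]
#8 0x5c→b5/s1 L1-HIT; vc=[9]
#9 0x50→b5/s1 L1-HIT; vc=[9]
#10 0xbd→b11/s1 MISS; vc=[9,5]
#11 0xd3→b13/s1 MISS; vc=[9,5,11]
#12 0x58→b5/s1 VC-HIT; vc=[9,13,11]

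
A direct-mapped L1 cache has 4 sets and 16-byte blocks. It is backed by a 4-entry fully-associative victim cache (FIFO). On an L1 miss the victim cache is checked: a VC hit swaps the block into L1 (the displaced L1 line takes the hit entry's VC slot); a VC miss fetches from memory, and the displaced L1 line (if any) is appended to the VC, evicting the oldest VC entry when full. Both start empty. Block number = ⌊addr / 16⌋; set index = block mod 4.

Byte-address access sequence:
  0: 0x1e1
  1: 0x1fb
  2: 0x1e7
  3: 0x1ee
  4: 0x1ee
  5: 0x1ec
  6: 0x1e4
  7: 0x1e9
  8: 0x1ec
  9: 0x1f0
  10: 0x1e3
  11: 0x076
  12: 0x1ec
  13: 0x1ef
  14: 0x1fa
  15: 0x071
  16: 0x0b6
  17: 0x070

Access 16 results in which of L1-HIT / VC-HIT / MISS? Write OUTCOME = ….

OUTCOME = MISS

0: 0x1e1 (blk 30, set 2) → MISS  vc=[]
1: 0x1fb (blk 31, set 3) → MISS  vc=[]
2: 0x1e7 (blk 30, set 2) → L1-HIT  vc=[]
3: 0x1ee (blk 30, set 2) → L1-HIT  vc=[]
4: 0x1ee (blk 30, set 2) → L1-HIT  vc=[]
5: 0x1ec (blk 30, set 2) → L1-HIT  vc=[]
6: 0x1e4 (blk 30, set 2) → L1-HIT  vc=[]
7: 0x1e9 (blk 30, set 2) → L1-HIT  vc=[]
8: 0x1ec (blk 30, set 2) → L1-HIT  vc=[]
9: 0x1f0 (blk 31, set 3) → L1-HIT  vc=[]
10: 0x1e3 (blk 30, set 2) → L1-HIT  vc=[]
11: 0x76 (blk 7, set 3) → MISS  vc=[31]
12: 0x1ec (blk 30, set 2) → L1-HIT  vc=[31]
13: 0x1ef (blk 30, set 2) → L1-HIT  vc=[31]
14: 0x1fa (blk 31, set 3) → VC-HIT  vc=[7]
15: 0x71 (blk 7, set 3) → VC-HIT  vc=[31]
16: 0xb6 (blk 11, set 3) → MISS  vc=[31, 7]
17: 0x70 (blk 7, set 3) → VC-HIT  vc=[31, 11]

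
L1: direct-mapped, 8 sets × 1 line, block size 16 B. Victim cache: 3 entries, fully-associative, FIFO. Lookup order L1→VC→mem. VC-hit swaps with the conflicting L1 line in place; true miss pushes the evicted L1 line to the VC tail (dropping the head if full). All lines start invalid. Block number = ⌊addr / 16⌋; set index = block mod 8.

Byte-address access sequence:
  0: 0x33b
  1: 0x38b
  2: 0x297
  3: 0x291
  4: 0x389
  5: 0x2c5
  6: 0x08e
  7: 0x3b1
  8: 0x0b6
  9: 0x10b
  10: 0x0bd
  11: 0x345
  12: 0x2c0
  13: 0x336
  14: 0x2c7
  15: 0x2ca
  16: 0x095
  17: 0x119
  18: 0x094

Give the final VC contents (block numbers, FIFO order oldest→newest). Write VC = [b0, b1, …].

VC = [11, 41, 17]

0: 0x33b (blk 51, set 3) → MISS  vc=[]
1: 0x38b (blk 56, set 0) → MISS  vc=[]
2: 0x297 (blk 41, set 1) → MISS  vc=[]
3: 0x291 (blk 41, set 1) → L1-HIT  vc=[]
4: 0x389 (blk 56, set 0) → L1-HIT  vc=[]
5: 0x2c5 (blk 44, set 4) → MISS  vc=[]
6: 0x8e (blk 8, set 0) → MISS  vc=[56]
7: 0x3b1 (blk 59, set 3) → MISS  vc=[56, 51]
8: 0xb6 (blk 11, set 3) → MISS  vc=[56, 51, 59]
9: 0x10b (blk 16, set 0) → MISS  vc=[51, 59, 8]
10: 0xbd (blk 11, set 3) → L1-HIT  vc=[51, 59, 8]
11: 0x345 (blk 52, set 4) → MISS  vc=[59, 8, 44]
12: 0x2c0 (blk 44, set 4) → VC-HIT  vc=[59, 8, 52]
13: 0x336 (blk 51, set 3) → MISS  vc=[8, 52, 11]
14: 0x2c7 (blk 44, set 4) → L1-HIT  vc=[8, 52, 11]
15: 0x2ca (blk 44, set 4) → L1-HIT  vc=[8, 52, 11]
16: 0x95 (blk 9, set 1) → MISS  vc=[52, 11, 41]
17: 0x119 (blk 17, set 1) → MISS  vc=[11, 41, 9]
18: 0x94 (blk 9, set 1) → VC-HIT  vc=[11, 41, 17]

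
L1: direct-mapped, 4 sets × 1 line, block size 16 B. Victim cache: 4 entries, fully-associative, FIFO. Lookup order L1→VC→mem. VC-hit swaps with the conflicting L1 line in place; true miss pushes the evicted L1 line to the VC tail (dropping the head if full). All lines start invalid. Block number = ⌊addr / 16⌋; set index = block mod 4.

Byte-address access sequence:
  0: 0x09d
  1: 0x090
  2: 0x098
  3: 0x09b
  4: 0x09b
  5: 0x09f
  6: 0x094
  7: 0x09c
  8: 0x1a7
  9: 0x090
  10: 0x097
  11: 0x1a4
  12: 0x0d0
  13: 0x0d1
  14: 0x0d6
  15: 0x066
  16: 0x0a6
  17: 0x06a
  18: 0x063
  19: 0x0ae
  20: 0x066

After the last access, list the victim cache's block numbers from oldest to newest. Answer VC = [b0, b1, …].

VC = [9, 26, 10]

  [0] addr=0x9d blk=9 s=1: MISS | VC []
  [1] addr=0x90 blk=9 s=1: L1-HIT | VC []
  [2] addr=0x98 blk=9 s=1: L1-HIT | VC []
  [3] addr=0x9b blk=9 s=1: L1-HIT | VC []
  [4] addr=0x9b blk=9 s=1: L1-HIT | VC []
  [5] addr=0x9f blk=9 s=1: L1-HIT | VC []
  [6] addr=0x94 blk=9 s=1: L1-HIT | VC []
  [7] addr=0x9c blk=9 s=1: L1-HIT | VC []
  [8] addr=0x1a7 blk=26 s=2: MISS | VC []
  [9] addr=0x90 blk=9 s=1: L1-HIT | VC []
  [10] addr=0x97 blk=9 s=1: L1-HIT | VC []
  [11] addr=0x1a4 blk=26 s=2: L1-HIT | VC []
  [12] addr=0xd0 blk=13 s=1: MISS | VC [9]
  [13] addr=0xd1 blk=13 s=1: L1-HIT | VC [9]
  [14] addr=0xd6 blk=13 s=1: L1-HIT | VC [9]
  [15] addr=0x66 blk=6 s=2: MISS | VC [9, 26]
  [16] addr=0xa6 blk=10 s=2: MISS | VC [9, 26, 6]
  [17] addr=0x6a blk=6 s=2: VC-HIT | VC [9, 26, 10]
  [18] addr=0x63 blk=6 s=2: L1-HIT | VC [9, 26, 10]
  [19] addr=0xae blk=10 s=2: VC-HIT | VC [9, 26, 6]
  [20] addr=0x66 blk=6 s=2: VC-HIT | VC [9, 26, 10]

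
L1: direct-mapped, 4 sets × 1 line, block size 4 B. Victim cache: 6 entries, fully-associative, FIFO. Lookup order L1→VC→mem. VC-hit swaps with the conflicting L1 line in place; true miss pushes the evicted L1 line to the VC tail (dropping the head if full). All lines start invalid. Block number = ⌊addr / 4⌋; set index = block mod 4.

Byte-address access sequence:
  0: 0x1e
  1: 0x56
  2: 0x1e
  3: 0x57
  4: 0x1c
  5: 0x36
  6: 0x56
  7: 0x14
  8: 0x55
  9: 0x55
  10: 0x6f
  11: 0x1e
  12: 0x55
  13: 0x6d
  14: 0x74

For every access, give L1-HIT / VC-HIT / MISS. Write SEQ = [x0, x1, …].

SEQ = [MISS, MISS, L1-HIT, L1-HIT, L1-HIT, MISS, VC-HIT, MISS, VC-HIT, L1-HIT, MISS, VC-HIT, L1-HIT, VC-HIT, MISS]

0: 0x1e (blk 7, set 3) → MISS  vc=[]
1: 0x56 (blk 21, set 1) → MISS  vc=[]
2: 0x1e (blk 7, set 3) → L1-HIT  vc=[]
3: 0x57 (blk 21, set 1) → L1-HIT  vc=[]
4: 0x1c (blk 7, set 3) → L1-HIT  vc=[]
5: 0x36 (blk 13, set 1) → MISS  vc=[21]
6: 0x56 (blk 21, set 1) → VC-HIT  vc=[13]
7: 0x14 (blk 5, set 1) → MISS  vc=[13, 21]
8: 0x55 (blk 21, set 1) → VC-HIT  vc=[13, 5]
9: 0x55 (blk 21, set 1) → L1-HIT  vc=[13, 5]
10: 0x6f (blk 27, set 3) → MISS  vc=[13, 5, 7]
11: 0x1e (blk 7, set 3) → VC-HIT  vc=[13, 5, 27]
12: 0x55 (blk 21, set 1) → L1-HIT  vc=[13, 5, 27]
13: 0x6d (blk 27, set 3) → VC-HIT  vc=[13, 5, 7]
14: 0x74 (blk 29, set 1) → MISS  vc=[13, 5, 7, 21]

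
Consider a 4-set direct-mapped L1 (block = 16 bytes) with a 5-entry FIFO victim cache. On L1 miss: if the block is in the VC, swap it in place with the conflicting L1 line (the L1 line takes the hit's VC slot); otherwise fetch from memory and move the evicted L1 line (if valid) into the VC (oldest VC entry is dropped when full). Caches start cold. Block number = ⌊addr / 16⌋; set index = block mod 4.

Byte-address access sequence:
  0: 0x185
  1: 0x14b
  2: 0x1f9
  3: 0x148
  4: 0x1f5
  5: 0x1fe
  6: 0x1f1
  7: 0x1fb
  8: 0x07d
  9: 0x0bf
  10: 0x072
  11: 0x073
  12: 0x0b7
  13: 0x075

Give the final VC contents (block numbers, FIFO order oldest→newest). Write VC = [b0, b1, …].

  [0] addr=0x185 blk=24 s=0: MISS | VC []
  [1] addr=0x14b blk=20 s=0: MISS | VC [24]
  [2] addr=0x1f9 blk=31 s=3: MISS | VC [24]
  [3] addr=0x148 blk=20 s=0: L1-HIT | VC [24]
  [4] addr=0x1f5 blk=31 s=3: L1-HIT | VC [24]
  [5] addr=0x1fe blk=31 s=3: L1-HIT | VC [24]
  [6] addr=0x1f1 blk=31 s=3: L1-HIT | VC [24]
  [7] addr=0x1fb blk=31 s=3: L1-HIT | VC [24]
  [8] addr=0x7d blk=7 s=3: MISS | VC [24, 31]
  [9] addr=0xbf blk=11 s=3: MISS | VC [24, 31, 7]
  [10] addr=0x72 blk=7 s=3: VC-HIT | VC [24, 31, 11]
  [11] addr=0x73 blk=7 s=3: L1-HIT | VC [24, 31, 11]
  [12] addr=0xb7 blk=11 s=3: VC-HIT | VC [24, 31, 7]
  [13] addr=0x75 blk=7 s=3: VC-HIT | VC [24, 31, 11]

VC = [24, 31, 11]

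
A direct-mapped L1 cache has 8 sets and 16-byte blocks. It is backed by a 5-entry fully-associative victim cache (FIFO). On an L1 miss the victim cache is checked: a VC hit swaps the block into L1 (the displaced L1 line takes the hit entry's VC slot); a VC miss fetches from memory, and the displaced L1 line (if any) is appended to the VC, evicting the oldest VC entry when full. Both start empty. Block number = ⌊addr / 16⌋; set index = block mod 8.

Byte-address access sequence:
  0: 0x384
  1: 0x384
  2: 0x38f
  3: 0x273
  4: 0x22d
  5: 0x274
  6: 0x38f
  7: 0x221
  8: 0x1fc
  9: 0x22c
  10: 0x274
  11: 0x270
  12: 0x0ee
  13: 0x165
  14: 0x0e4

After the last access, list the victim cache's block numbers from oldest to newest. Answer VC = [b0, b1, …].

VC = [31, 22]

#0 0x384→b56/s0 MISS; vc=[]
#1 0x384→b56/s0 L1-HIT; vc=[]
#2 0x38f→b56/s0 L1-HIT; vc=[]
#3 0x273→b39/s7 MISS; vc=[]
#4 0x22d→b34/s2 MISS; vc=[]
#5 0x274→b39/s7 L1-HIT; vc=[]
#6 0x38f→b56/s0 L1-HIT; vc=[]
#7 0x221→b34/s2 L1-HIT; vc=[]
#8 0x1fc→b31/s7 MISS; vc=[39]
#9 0x22c→b34/s2 L1-HIT; vc=[39]
#10 0x274→b39/s7 VC-HIT; vc=[31]
#11 0x270→b39/s7 L1-HIT; vc=[31]
#12 0xee→b14/s6 MISS; vc=[31]
#13 0x165→b22/s6 MISS; vc=[31,14]
#14 0xe4→b14/s6 VC-HIT; vc=[31,22]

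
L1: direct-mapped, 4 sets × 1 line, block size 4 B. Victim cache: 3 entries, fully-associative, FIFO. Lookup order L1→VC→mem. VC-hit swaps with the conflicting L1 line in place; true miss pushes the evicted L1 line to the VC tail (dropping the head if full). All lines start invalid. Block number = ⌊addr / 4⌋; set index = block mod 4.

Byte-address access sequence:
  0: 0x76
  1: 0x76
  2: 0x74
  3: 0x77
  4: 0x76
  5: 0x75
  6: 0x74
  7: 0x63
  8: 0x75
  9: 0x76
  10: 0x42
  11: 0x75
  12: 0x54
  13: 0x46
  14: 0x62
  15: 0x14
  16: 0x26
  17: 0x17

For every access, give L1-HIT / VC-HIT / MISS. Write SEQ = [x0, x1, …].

SEQ = [MISS, L1-HIT, L1-HIT, L1-HIT, L1-HIT, L1-HIT, L1-HIT, MISS, L1-HIT, L1-HIT, MISS, L1-HIT, MISS, MISS, VC-HIT, MISS, MISS, VC-HIT]

0: 0x76 (blk 29, set 1) → MISS  vc=[]
1: 0x76 (blk 29, set 1) → L1-HIT  vc=[]
2: 0x74 (blk 29, set 1) → L1-HIT  vc=[]
3: 0x77 (blk 29, set 1) → L1-HIT  vc=[]
4: 0x76 (blk 29, set 1) → L1-HIT  vc=[]
5: 0x75 (blk 29, set 1) → L1-HIT  vc=[]
6: 0x74 (blk 29, set 1) → L1-HIT  vc=[]
7: 0x63 (blk 24, set 0) → MISS  vc=[]
8: 0x75 (blk 29, set 1) → L1-HIT  vc=[]
9: 0x76 (blk 29, set 1) → L1-HIT  vc=[]
10: 0x42 (blk 16, set 0) → MISS  vc=[24]
11: 0x75 (blk 29, set 1) → L1-HIT  vc=[24]
12: 0x54 (blk 21, set 1) → MISS  vc=[24, 29]
13: 0x46 (blk 17, set 1) → MISS  vc=[24, 29, 21]
14: 0x62 (blk 24, set 0) → VC-HIT  vc=[16, 29, 21]
15: 0x14 (blk 5, set 1) → MISS  vc=[29, 21, 17]
16: 0x26 (blk 9, set 1) → MISS  vc=[21, 17, 5]
17: 0x17 (blk 5, set 1) → VC-HIT  vc=[21, 17, 9]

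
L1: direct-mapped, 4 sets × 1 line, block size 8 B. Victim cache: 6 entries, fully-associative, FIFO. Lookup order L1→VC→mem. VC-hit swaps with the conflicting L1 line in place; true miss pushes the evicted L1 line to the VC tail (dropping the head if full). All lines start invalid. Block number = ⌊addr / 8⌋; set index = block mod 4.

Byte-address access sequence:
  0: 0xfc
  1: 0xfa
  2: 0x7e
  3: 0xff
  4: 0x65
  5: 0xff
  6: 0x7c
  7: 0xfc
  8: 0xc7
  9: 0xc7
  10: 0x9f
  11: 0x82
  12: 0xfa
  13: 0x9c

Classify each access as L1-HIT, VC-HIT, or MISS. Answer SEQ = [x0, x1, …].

SEQ = [MISS, L1-HIT, MISS, VC-HIT, MISS, L1-HIT, VC-HIT, VC-HIT, MISS, L1-HIT, MISS, MISS, VC-HIT, VC-HIT]

0: 0xfc (blk 31, set 3) → MISS  vc=[]
1: 0xfa (blk 31, set 3) → L1-HIT  vc=[]
2: 0x7e (blk 15, set 3) → MISS  vc=[31]
3: 0xff (blk 31, set 3) → VC-HIT  vc=[15]
4: 0x65 (blk 12, set 0) → MISS  vc=[15]
5: 0xff (blk 31, set 3) → L1-HIT  vc=[15]
6: 0x7c (blk 15, set 3) → VC-HIT  vc=[31]
7: 0xfc (blk 31, set 3) → VC-HIT  vc=[15]
8: 0xc7 (blk 24, set 0) → MISS  vc=[15, 12]
9: 0xc7 (blk 24, set 0) → L1-HIT  vc=[15, 12]
10: 0x9f (blk 19, set 3) → MISS  vc=[15, 12, 31]
11: 0x82 (blk 16, set 0) → MISS  vc=[15, 12, 31, 24]
12: 0xfa (blk 31, set 3) → VC-HIT  vc=[15, 12, 19, 24]
13: 0x9c (blk 19, set 3) → VC-HIT  vc=[15, 12, 31, 24]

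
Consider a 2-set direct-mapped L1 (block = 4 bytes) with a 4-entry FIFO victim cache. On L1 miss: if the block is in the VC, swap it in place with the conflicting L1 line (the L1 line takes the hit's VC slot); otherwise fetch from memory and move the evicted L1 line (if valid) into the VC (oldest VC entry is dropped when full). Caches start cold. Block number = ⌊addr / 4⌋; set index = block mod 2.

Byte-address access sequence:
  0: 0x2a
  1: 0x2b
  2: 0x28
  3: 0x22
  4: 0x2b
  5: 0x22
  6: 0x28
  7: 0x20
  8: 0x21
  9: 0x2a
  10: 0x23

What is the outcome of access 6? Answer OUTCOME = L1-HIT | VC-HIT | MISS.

OUTCOME = VC-HIT

0: 0x2a (blk 10, set 0) → MISS  vc=[]
1: 0x2b (blk 10, set 0) → L1-HIT  vc=[]
2: 0x28 (blk 10, set 0) → L1-HIT  vc=[]
3: 0x22 (blk 8, set 0) → MISS  vc=[10]
4: 0x2b (blk 10, set 0) → VC-HIT  vc=[8]
5: 0x22 (blk 8, set 0) → VC-HIT  vc=[10]
6: 0x28 (blk 10, set 0) → VC-HIT  vc=[8]
7: 0x20 (blk 8, set 0) → VC-HIT  vc=[10]
8: 0x21 (blk 8, set 0) → L1-HIT  vc=[10]
9: 0x2a (blk 10, set 0) → VC-HIT  vc=[8]
10: 0x23 (blk 8, set 0) → VC-HIT  vc=[10]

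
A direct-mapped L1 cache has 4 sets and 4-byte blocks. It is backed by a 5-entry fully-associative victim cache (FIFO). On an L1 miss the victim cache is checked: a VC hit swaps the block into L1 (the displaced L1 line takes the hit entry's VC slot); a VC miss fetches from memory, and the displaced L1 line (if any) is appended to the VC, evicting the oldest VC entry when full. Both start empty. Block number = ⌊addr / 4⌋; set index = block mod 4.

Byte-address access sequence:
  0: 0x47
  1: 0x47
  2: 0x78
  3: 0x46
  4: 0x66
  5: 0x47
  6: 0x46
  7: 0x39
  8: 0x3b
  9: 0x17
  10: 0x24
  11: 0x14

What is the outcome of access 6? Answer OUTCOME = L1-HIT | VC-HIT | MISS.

OUTCOME = L1-HIT

  [0] addr=0x47 blk=17 s=1: MISS | VC []
  [1] addr=0x47 blk=17 s=1: L1-HIT | VC []
  [2] addr=0x78 blk=30 s=2: MISS | VC []
  [3] addr=0x46 blk=17 s=1: L1-HIT | VC []
  [4] addr=0x66 blk=25 s=1: MISS | VC [17]
  [5] addr=0x47 blk=17 s=1: VC-HIT | VC [25]
  [6] addr=0x46 blk=17 s=1: L1-HIT | VC [25]
  [7] addr=0x39 blk=14 s=2: MISS | VC [25, 30]
  [8] addr=0x3b blk=14 s=2: L1-HIT | VC [25, 30]
  [9] addr=0x17 blk=5 s=1: MISS | VC [25, 30, 17]
  [10] addr=0x24 blk=9 s=1: MISS | VC [25, 30, 17, 5]
  [11] addr=0x14 blk=5 s=1: VC-HIT | VC [25, 30, 17, 9]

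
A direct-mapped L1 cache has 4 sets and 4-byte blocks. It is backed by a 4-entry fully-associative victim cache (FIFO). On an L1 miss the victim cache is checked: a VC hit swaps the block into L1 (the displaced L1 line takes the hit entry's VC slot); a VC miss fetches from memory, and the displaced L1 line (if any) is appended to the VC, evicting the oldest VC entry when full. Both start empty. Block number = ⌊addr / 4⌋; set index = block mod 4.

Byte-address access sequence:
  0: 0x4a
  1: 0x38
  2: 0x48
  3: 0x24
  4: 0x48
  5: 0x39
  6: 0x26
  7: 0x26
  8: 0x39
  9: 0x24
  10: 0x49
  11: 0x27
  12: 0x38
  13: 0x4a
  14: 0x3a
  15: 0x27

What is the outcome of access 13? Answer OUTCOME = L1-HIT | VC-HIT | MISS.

OUTCOME = VC-HIT

  [0] addr=0x4a blk=18 s=2: MISS | VC []
  [1] addr=0x38 blk=14 s=2: MISS | VC [18]
  [2] addr=0x48 blk=18 s=2: VC-HIT | VC [14]
  [3] addr=0x24 blk=9 s=1: MISS | VC [14]
  [4] addr=0x48 blk=18 s=2: L1-HIT | VC [14]
  [5] addr=0x39 blk=14 s=2: VC-HIT | VC [18]
  [6] addr=0x26 blk=9 s=1: L1-HIT | VC [18]
  [7] addr=0x26 blk=9 s=1: L1-HIT | VC [18]
  [8] addr=0x39 blk=14 s=2: L1-HIT | VC [18]
  [9] addr=0x24 blk=9 s=1: L1-HIT | VC [18]
  [10] addr=0x49 blk=18 s=2: VC-HIT | VC [14]
  [11] addr=0x27 blk=9 s=1: L1-HIT | VC [14]
  [12] addr=0x38 blk=14 s=2: VC-HIT | VC [18]
  [13] addr=0x4a blk=18 s=2: VC-HIT | VC [14]
  [14] addr=0x3a blk=14 s=2: VC-HIT | VC [18]
  [15] addr=0x27 blk=9 s=1: L1-HIT | VC [18]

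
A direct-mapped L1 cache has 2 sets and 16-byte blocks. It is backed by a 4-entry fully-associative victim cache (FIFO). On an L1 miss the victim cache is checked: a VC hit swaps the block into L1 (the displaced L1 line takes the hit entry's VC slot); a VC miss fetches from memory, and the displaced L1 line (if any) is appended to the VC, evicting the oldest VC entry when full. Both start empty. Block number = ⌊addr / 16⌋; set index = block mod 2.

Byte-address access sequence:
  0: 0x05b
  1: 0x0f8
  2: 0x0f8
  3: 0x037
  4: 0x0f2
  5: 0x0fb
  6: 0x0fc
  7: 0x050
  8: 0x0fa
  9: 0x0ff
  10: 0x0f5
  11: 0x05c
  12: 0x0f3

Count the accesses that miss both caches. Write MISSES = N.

MISSES = 3

#0 0x5b→b5/s1 MISS; vc=[]
#1 0xf8→b15/s1 MISS; vc=[5]
#2 0xf8→b15/s1 L1-HIT; vc=[5]
#3 0x37→b3/s1 MISS; vc=[5,15]
#4 0xf2→b15/s1 VC-HIT; vc=[5,3]
#5 0xfb→b15/s1 L1-HIT; vc=[5,3]
#6 0xfc→b15/s1 L1-HIT; vc=[5,3]
#7 0x50→b5/s1 VC-HIT; vc=[15,3]
#8 0xfa→b15/s1 VC-HIT; vc=[5,3]
#9 0xff→b15/s1 L1-HIT; vc=[5,3]
#10 0xf5→b15/s1 L1-HIT; vc=[5,3]
#11 0x5c→b5/s1 VC-HIT; vc=[15,3]
#12 0xf3→b15/s1 VC-HIT; vc=[5,3]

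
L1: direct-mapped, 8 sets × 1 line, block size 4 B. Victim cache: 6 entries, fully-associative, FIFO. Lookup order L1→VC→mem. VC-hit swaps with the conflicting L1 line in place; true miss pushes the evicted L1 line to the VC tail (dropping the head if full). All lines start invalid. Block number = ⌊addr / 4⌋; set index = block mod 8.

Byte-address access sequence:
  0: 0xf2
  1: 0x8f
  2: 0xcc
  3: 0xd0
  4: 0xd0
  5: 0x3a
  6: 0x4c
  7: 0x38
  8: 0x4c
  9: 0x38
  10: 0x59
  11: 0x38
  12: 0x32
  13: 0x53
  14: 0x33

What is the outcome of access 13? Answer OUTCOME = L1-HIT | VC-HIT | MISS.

#0 0xf2→b60/s4 MISS; vc=[]
#1 0x8f→b35/s3 MISS; vc=[]
#2 0xcc→b51/s3 MISS; vc=[35]
#3 0xd0→b52/s4 MISS; vc=[35,60]
#4 0xd0→b52/s4 L1-HIT; vc=[35,60]
#5 0x3a→b14/s6 MISS; vc=[35,60]
#6 0x4c→b19/s3 MISS; vc=[35,60,51]
#7 0x38→b14/s6 L1-HIT; vc=[35,60,51]
#8 0x4c→b19/s3 L1-HIT; vc=[35,60,51]
#9 0x38→b14/s6 L1-HIT; vc=[35,60,51]
#10 0x59→b22/s6 MISS; vc=[35,60,51,14]
#11 0x38→b14/s6 VC-HIT; vc=[35,60,51,22]
#12 0x32→b12/s4 MISS; vc=[35,60,51,22,52]
#13 0x53→b20/s4 MISS; vc=[35,60,51,22,52,12]
#14 0x33→b12/s4 VC-HIT; vc=[35,60,51,22,52,20]

OUTCOME = MISS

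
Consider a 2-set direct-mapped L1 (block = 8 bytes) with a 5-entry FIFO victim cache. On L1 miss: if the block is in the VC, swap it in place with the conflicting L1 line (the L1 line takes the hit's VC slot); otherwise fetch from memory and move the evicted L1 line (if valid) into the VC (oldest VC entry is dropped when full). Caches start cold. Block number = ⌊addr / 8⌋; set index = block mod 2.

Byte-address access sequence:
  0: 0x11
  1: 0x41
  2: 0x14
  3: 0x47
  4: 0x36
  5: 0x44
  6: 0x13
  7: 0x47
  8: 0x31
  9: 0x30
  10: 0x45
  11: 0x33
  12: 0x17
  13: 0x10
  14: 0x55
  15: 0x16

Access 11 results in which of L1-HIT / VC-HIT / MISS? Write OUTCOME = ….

OUTCOME = VC-HIT

  [0] addr=0x11 blk=2 s=0: MISS | VC []
  [1] addr=0x41 blk=8 s=0: MISS | VC [2]
  [2] addr=0x14 blk=2 s=0: VC-HIT | VC [8]
  [3] addr=0x47 blk=8 s=0: VC-HIT | VC [2]
  [4] addr=0x36 blk=6 s=0: MISS | VC [2, 8]
  [5] addr=0x44 blk=8 s=0: VC-HIT | VC [2, 6]
  [6] addr=0x13 blk=2 s=0: VC-HIT | VC [8, 6]
  [7] addr=0x47 blk=8 s=0: VC-HIT | VC [2, 6]
  [8] addr=0x31 blk=6 s=0: VC-HIT | VC [2, 8]
  [9] addr=0x30 blk=6 s=0: L1-HIT | VC [2, 8]
  [10] addr=0x45 blk=8 s=0: VC-HIT | VC [2, 6]
  [11] addr=0x33 blk=6 s=0: VC-HIT | VC [2, 8]
  [12] addr=0x17 blk=2 s=0: VC-HIT | VC [6, 8]
  [13] addr=0x10 blk=2 s=0: L1-HIT | VC [6, 8]
  [14] addr=0x55 blk=10 s=0: MISS | VC [6, 8, 2]
  [15] addr=0x16 blk=2 s=0: VC-HIT | VC [6, 8, 10]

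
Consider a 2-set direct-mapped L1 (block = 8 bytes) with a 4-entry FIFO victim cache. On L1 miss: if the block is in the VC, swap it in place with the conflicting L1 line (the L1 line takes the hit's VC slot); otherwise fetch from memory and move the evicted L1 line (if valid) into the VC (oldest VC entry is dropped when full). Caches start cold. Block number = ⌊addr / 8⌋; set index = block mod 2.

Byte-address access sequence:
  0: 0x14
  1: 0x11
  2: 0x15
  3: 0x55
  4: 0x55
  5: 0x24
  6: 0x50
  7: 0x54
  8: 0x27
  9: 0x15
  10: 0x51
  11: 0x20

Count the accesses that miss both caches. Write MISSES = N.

MISSES = 3

  [0] addr=0x14 blk=2 s=0: MISS | VC []
  [1] addr=0x11 blk=2 s=0: L1-HIT | VC []
  [2] addr=0x15 blk=2 s=0: L1-HIT | VC []
  [3] addr=0x55 blk=10 s=0: MISS | VC [2]
  [4] addr=0x55 blk=10 s=0: L1-HIT | VC [2]
  [5] addr=0x24 blk=4 s=0: MISS | VC [2, 10]
  [6] addr=0x50 blk=10 s=0: VC-HIT | VC [2, 4]
  [7] addr=0x54 blk=10 s=0: L1-HIT | VC [2, 4]
  [8] addr=0x27 blk=4 s=0: VC-HIT | VC [2, 10]
  [9] addr=0x15 blk=2 s=0: VC-HIT | VC [4, 10]
  [10] addr=0x51 blk=10 s=0: VC-HIT | VC [4, 2]
  [11] addr=0x20 blk=4 s=0: VC-HIT | VC [10, 2]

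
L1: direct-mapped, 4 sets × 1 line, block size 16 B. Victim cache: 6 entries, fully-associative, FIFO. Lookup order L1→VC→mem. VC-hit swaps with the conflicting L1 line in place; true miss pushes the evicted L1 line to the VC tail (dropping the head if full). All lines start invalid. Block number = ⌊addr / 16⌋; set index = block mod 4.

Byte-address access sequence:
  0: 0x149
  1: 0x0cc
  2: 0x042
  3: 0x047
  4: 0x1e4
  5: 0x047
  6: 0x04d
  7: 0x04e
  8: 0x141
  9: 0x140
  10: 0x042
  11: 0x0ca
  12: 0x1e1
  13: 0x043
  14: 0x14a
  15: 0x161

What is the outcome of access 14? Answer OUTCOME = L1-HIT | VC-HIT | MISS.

OUTCOME = VC-HIT

0: 0x149 (blk 20, set 0) → MISS  vc=[]
1: 0xcc (blk 12, set 0) → MISS  vc=[20]
2: 0x42 (blk 4, set 0) → MISS  vc=[20, 12]
3: 0x47 (blk 4, set 0) → L1-HIT  vc=[20, 12]
4: 0x1e4 (blk 30, set 2) → MISS  vc=[20, 12]
5: 0x47 (blk 4, set 0) → L1-HIT  vc=[20, 12]
6: 0x4d (blk 4, set 0) → L1-HIT  vc=[20, 12]
7: 0x4e (blk 4, set 0) → L1-HIT  vc=[20, 12]
8: 0x141 (blk 20, set 0) → VC-HIT  vc=[4, 12]
9: 0x140 (blk 20, set 0) → L1-HIT  vc=[4, 12]
10: 0x42 (blk 4, set 0) → VC-HIT  vc=[20, 12]
11: 0xca (blk 12, set 0) → VC-HIT  vc=[20, 4]
12: 0x1e1 (blk 30, set 2) → L1-HIT  vc=[20, 4]
13: 0x43 (blk 4, set 0) → VC-HIT  vc=[20, 12]
14: 0x14a (blk 20, set 0) → VC-HIT  vc=[4, 12]
15: 0x161 (blk 22, set 2) → MISS  vc=[4, 12, 30]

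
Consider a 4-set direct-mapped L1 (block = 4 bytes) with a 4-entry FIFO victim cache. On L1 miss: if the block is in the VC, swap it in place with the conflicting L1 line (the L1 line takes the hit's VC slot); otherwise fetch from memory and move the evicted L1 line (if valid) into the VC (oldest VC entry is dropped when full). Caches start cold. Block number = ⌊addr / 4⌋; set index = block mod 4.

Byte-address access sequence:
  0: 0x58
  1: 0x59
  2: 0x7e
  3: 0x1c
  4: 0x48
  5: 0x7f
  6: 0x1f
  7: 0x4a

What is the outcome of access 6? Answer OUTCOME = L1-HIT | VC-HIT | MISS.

OUTCOME = VC-HIT

0: 0x58 (blk 22, set 2) → MISS  vc=[]
1: 0x59 (blk 22, set 2) → L1-HIT  vc=[]
2: 0x7e (blk 31, set 3) → MISS  vc=[]
3: 0x1c (blk 7, set 3) → MISS  vc=[31]
4: 0x48 (blk 18, set 2) → MISS  vc=[31, 22]
5: 0x7f (blk 31, set 3) → VC-HIT  vc=[7, 22]
6: 0x1f (blk 7, set 3) → VC-HIT  vc=[31, 22]
7: 0x4a (blk 18, set 2) → L1-HIT  vc=[31, 22]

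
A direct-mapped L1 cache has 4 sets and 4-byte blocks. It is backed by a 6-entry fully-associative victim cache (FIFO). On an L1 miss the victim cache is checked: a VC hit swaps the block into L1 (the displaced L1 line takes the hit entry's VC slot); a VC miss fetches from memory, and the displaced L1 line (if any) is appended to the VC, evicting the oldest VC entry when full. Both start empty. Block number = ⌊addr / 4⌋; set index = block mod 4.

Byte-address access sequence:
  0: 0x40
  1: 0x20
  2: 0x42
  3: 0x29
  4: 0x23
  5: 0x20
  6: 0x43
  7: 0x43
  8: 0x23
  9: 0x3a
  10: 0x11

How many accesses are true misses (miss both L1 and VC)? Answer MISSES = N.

#0 0x40→b16/s0 MISS; vc=[]
#1 0x20→b8/s0 MISS; vc=[16]
#2 0x42→b16/s0 VC-HIT; vc=[8]
#3 0x29→b10/s2 MISS; vc=[8]
#4 0x23→b8/s0 VC-HIT; vc=[16]
#5 0x20→b8/s0 L1-HIT; vc=[16]
#6 0x43→b16/s0 VC-HIT; vc=[8]
#7 0x43→b16/s0 L1-HIT; vc=[8]
#8 0x23→b8/s0 VC-HIT; vc=[16]
#9 0x3a→b14/s2 MISS; vc=[16,10]
#10 0x11→b4/s0 MISS; vc=[16,10,8]

MISSES = 5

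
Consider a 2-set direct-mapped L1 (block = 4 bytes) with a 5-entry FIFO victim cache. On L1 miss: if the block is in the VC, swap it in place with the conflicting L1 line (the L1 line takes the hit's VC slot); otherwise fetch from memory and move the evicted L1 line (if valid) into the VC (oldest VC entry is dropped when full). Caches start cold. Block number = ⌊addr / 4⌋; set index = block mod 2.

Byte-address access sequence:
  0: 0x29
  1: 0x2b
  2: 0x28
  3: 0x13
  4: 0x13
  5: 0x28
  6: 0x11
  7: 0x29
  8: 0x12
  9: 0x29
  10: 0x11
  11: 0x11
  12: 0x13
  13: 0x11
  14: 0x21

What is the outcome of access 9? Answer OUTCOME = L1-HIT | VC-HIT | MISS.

#0 0x29→b10/s0 MISS; vc=[]
#1 0x2b→b10/s0 L1-HIT; vc=[]
#2 0x28→b10/s0 L1-HIT; vc=[]
#3 0x13→b4/s0 MISS; vc=[10]
#4 0x13→b4/s0 L1-HIT; vc=[10]
#5 0x28→b10/s0 VC-HIT; vc=[4]
#6 0x11→b4/s0 VC-HIT; vc=[10]
#7 0x29→b10/s0 VC-HIT; vc=[4]
#8 0x12→b4/s0 VC-HIT; vc=[10]
#9 0x29→b10/s0 VC-HIT; vc=[4]
#10 0x11→b4/s0 VC-HIT; vc=[10]
#11 0x11→b4/s0 L1-HIT; vc=[10]
#12 0x13→b4/s0 L1-HIT; vc=[10]
#13 0x11→b4/s0 L1-HIT; vc=[10]
#14 0x21→b8/s0 MISS; vc=[10,4]

OUTCOME = VC-HIT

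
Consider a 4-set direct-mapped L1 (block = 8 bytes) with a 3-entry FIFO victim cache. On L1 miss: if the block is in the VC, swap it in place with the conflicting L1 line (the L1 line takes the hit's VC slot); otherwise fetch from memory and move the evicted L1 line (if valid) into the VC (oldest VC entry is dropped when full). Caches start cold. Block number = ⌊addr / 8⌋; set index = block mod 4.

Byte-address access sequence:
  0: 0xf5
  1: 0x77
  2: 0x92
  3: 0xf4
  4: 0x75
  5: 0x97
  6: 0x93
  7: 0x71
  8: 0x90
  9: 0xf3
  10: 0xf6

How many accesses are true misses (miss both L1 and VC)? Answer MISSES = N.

MISSES = 3

0: 0xf5 (blk 30, set 2) → MISS  vc=[]
1: 0x77 (blk 14, set 2) → MISS  vc=[30]
2: 0x92 (blk 18, set 2) → MISS  vc=[30, 14]
3: 0xf4 (blk 30, set 2) → VC-HIT  vc=[18, 14]
4: 0x75 (blk 14, set 2) → VC-HIT  vc=[18, 30]
5: 0x97 (blk 18, set 2) → VC-HIT  vc=[14, 30]
6: 0x93 (blk 18, set 2) → L1-HIT  vc=[14, 30]
7: 0x71 (blk 14, set 2) → VC-HIT  vc=[18, 30]
8: 0x90 (blk 18, set 2) → VC-HIT  vc=[14, 30]
9: 0xf3 (blk 30, set 2) → VC-HIT  vc=[14, 18]
10: 0xf6 (blk 30, set 2) → L1-HIT  vc=[14, 18]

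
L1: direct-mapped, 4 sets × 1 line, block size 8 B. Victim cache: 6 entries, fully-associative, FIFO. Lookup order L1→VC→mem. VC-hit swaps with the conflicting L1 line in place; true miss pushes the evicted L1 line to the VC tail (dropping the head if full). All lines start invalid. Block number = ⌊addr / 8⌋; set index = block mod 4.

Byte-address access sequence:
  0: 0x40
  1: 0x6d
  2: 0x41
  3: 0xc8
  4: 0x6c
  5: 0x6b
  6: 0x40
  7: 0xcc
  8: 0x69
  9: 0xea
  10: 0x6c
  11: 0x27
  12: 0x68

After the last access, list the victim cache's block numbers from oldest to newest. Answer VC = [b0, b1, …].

  [0] addr=0x40 blk=8 s=0: MISS | VC []
  [1] addr=0x6d blk=13 s=1: MISS | VC []
  [2] addr=0x41 blk=8 s=0: L1-HIT | VC []
  [3] addr=0xc8 blk=25 s=1: MISS | VC [13]
  [4] addr=0x6c blk=13 s=1: VC-HIT | VC [25]
  [5] addr=0x6b blk=13 s=1: L1-HIT | VC [25]
  [6] addr=0x40 blk=8 s=0: L1-HIT | VC [25]
  [7] addr=0xcc blk=25 s=1: VC-HIT | VC [13]
  [8] addr=0x69 blk=13 s=1: VC-HIT | VC [25]
  [9] addr=0xea blk=29 s=1: MISS | VC [25, 13]
  [10] addr=0x6c blk=13 s=1: VC-HIT | VC [25, 29]
  [11] addr=0x27 blk=4 s=0: MISS | VC [25, 29, 8]
  [12] addr=0x68 blk=13 s=1: L1-HIT | VC [25, 29, 8]

VC = [25, 29, 8]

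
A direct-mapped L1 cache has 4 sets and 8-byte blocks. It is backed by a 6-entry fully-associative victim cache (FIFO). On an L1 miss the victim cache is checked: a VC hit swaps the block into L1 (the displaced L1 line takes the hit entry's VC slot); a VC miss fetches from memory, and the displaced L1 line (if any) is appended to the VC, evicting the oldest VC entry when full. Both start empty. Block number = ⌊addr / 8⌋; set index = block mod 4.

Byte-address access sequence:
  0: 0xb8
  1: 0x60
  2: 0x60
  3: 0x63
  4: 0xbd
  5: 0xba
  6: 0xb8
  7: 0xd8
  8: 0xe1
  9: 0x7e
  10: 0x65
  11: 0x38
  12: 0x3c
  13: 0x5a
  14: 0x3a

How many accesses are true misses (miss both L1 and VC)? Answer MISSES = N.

MISSES = 7

  [0] addr=0xb8 blk=23 s=3: MISS | VC []
  [1] addr=0x60 blk=12 s=0: MISS | VC []
  [2] addr=0x60 blk=12 s=0: L1-HIT | VC []
  [3] addr=0x63 blk=12 s=0: L1-HIT | VC []
  [4] addr=0xbd blk=23 s=3: L1-HIT | VC []
  [5] addr=0xba blk=23 s=3: L1-HIT | VC []
  [6] addr=0xb8 blk=23 s=3: L1-HIT | VC []
  [7] addr=0xd8 blk=27 s=3: MISS | VC [23]
  [8] addr=0xe1 blk=28 s=0: MISS | VC [23, 12]
  [9] addr=0x7e blk=15 s=3: MISS | VC [23, 12, 27]
  [10] addr=0x65 blk=12 s=0: VC-HIT | VC [23, 28, 27]
  [11] addr=0x38 blk=7 s=3: MISS | VC [23, 28, 27, 15]
  [12] addr=0x3c blk=7 s=3: L1-HIT | VC [23, 28, 27, 15]
  [13] addr=0x5a blk=11 s=3: MISS | VC [23, 28, 27, 15, 7]
  [14] addr=0x3a blk=7 s=3: VC-HIT | VC [23, 28, 27, 15, 11]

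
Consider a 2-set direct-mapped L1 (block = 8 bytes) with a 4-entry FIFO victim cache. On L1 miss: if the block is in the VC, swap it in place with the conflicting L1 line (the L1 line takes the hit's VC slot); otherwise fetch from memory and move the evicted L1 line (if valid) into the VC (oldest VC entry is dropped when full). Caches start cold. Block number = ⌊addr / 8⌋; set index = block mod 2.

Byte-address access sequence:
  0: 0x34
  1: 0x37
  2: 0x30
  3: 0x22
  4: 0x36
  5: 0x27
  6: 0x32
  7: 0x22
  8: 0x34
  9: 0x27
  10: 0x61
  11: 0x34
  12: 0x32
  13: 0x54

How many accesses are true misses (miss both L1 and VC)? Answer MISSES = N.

  [0] addr=0x34 blk=6 s=0: MISS | VC []
  [1] addr=0x37 blk=6 s=0: L1-HIT | VC []
  [2] addr=0x30 blk=6 s=0: L1-HIT | VC []
  [3] addr=0x22 blk=4 s=0: MISS | VC [6]
  [4] addr=0x36 blk=6 s=0: VC-HIT | VC [4]
  [5] addr=0x27 blk=4 s=0: VC-HIT | VC [6]
  [6] addr=0x32 blk=6 s=0: VC-HIT | VC [4]
  [7] addr=0x22 blk=4 s=0: VC-HIT | VC [6]
  [8] addr=0x34 blk=6 s=0: VC-HIT | VC [4]
  [9] addr=0x27 blk=4 s=0: VC-HIT | VC [6]
  [10] addr=0x61 blk=12 s=0: MISS | VC [6, 4]
  [11] addr=0x34 blk=6 s=0: VC-HIT | VC [12, 4]
  [12] addr=0x32 blk=6 s=0: L1-HIT | VC [12, 4]
  [13] addr=0x54 blk=10 s=0: MISS | VC [12, 4, 6]

MISSES = 4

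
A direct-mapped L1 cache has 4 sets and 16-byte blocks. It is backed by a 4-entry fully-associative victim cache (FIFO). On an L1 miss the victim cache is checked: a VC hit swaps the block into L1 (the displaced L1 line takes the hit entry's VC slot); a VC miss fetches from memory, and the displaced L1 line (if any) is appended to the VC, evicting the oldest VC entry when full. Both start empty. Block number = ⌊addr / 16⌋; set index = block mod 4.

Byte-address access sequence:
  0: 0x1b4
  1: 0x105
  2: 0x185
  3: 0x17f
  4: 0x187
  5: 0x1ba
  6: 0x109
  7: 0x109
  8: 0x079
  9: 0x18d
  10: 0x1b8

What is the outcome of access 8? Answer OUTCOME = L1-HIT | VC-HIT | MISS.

  [0] addr=0x1b4 blk=27 s=3: MISS | VC []
  [1] addr=0x105 blk=16 s=0: MISS | VC []
  [2] addr=0x185 blk=24 s=0: MISS | VC [16]
  [3] addr=0x17f blk=23 s=3: MISS | VC [16, 27]
  [4] addr=0x187 blk=24 s=0: L1-HIT | VC [16, 27]
  [5] addr=0x1ba blk=27 s=3: VC-HIT | VC [16, 23]
  [6] addr=0x109 blk=16 s=0: VC-HIT | VC [24, 23]
  [7] addr=0x109 blk=16 s=0: L1-HIT | VC [24, 23]
  [8] addr=0x79 blk=7 s=3: MISS | VC [24, 23, 27]
  [9] addr=0x18d blk=24 s=0: VC-HIT | VC [16, 23, 27]
  [10] addr=0x1b8 blk=27 s=3: VC-HIT | VC [16, 23, 7]

OUTCOME = MISS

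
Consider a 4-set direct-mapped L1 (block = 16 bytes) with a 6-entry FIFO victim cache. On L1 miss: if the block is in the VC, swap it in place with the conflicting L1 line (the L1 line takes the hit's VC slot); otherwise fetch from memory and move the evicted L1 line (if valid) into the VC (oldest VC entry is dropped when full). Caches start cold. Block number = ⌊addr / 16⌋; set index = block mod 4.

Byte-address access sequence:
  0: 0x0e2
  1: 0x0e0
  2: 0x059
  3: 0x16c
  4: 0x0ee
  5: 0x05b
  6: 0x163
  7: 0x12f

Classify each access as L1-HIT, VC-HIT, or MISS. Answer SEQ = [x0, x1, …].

SEQ = [MISS, L1-HIT, MISS, MISS, VC-HIT, L1-HIT, VC-HIT, MISS]

0: 0xe2 (blk 14, set 2) → MISS  vc=[]
1: 0xe0 (blk 14, set 2) → L1-HIT  vc=[]
2: 0x59 (blk 5, set 1) → MISS  vc=[]
3: 0x16c (blk 22, set 2) → MISS  vc=[14]
4: 0xee (blk 14, set 2) → VC-HIT  vc=[22]
5: 0x5b (blk 5, set 1) → L1-HIT  vc=[22]
6: 0x163 (blk 22, set 2) → VC-HIT  vc=[14]
7: 0x12f (blk 18, set 2) → MISS  vc=[14, 22]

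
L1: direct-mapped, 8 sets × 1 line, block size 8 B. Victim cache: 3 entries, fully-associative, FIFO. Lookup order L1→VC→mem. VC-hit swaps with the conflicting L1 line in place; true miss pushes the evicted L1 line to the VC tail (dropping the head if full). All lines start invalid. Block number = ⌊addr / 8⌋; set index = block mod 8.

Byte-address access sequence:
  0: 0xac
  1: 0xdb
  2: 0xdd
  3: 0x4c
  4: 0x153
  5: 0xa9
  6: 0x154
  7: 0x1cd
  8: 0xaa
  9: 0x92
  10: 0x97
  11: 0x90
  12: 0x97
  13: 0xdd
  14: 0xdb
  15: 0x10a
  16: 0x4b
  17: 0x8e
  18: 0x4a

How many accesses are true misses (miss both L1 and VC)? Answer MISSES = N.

MISSES = 8

  [0] addr=0xac blk=21 s=5: MISS | VC []
  [1] addr=0xdb blk=27 s=3: MISS | VC []
  [2] addr=0xdd blk=27 s=3: L1-HIT | VC []
  [3] addr=0x4c blk=9 s=1: MISS | VC []
  [4] addr=0x153 blk=42 s=2: MISS | VC []
  [5] addr=0xa9 blk=21 s=5: L1-HIT | VC []
  [6] addr=0x154 blk=42 s=2: L1-HIT | VC []
  [7] addr=0x1cd blk=57 s=1: MISS | VC [9]
  [8] addr=0xaa blk=21 s=5: L1-HIT | VC [9]
  [9] addr=0x92 blk=18 s=2: MISS | VC [9, 42]
  [10] addr=0x97 blk=18 s=2: L1-HIT | VC [9, 42]
  [11] addr=0x90 blk=18 s=2: L1-HIT | VC [9, 42]
  [12] addr=0x97 blk=18 s=2: L1-HIT | VC [9, 42]
  [13] addr=0xdd blk=27 s=3: L1-HIT | VC [9, 42]
  [14] addr=0xdb blk=27 s=3: L1-HIT | VC [9, 42]
  [15] addr=0x10a blk=33 s=1: MISS | VC [9, 42, 57]
  [16] addr=0x4b blk=9 s=1: VC-HIT | VC [33, 42, 57]
  [17] addr=0x8e blk=17 s=1: MISS | VC [42, 57, 9]
  [18] addr=0x4a blk=9 s=1: VC-HIT | VC [42, 57, 17]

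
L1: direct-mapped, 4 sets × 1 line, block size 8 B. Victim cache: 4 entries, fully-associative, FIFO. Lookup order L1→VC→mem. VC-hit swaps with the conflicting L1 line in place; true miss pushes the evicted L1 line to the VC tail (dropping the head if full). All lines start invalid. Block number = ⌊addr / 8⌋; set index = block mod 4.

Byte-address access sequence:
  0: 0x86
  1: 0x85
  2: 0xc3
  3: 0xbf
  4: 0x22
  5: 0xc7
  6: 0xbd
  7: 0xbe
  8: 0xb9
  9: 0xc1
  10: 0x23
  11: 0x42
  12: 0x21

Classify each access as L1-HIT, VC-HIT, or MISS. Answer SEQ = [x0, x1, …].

SEQ = [MISS, L1-HIT, MISS, MISS, MISS, VC-HIT, L1-HIT, L1-HIT, L1-HIT, L1-HIT, VC-HIT, MISS, VC-HIT]

0: 0x86 (blk 16, set 0) → MISS  vc=[]
1: 0x85 (blk 16, set 0) → L1-HIT  vc=[]
2: 0xc3 (blk 24, set 0) → MISS  vc=[16]
3: 0xbf (blk 23, set 3) → MISS  vc=[16]
4: 0x22 (blk 4, set 0) → MISS  vc=[16, 24]
5: 0xc7 (blk 24, set 0) → VC-HIT  vc=[16, 4]
6: 0xbd (blk 23, set 3) → L1-HIT  vc=[16, 4]
7: 0xbe (blk 23, set 3) → L1-HIT  vc=[16, 4]
8: 0xb9 (blk 23, set 3) → L1-HIT  vc=[16, 4]
9: 0xc1 (blk 24, set 0) → L1-HIT  vc=[16, 4]
10: 0x23 (blk 4, set 0) → VC-HIT  vc=[16, 24]
11: 0x42 (blk 8, set 0) → MISS  vc=[16, 24, 4]
12: 0x21 (blk 4, set 0) → VC-HIT  vc=[16, 24, 8]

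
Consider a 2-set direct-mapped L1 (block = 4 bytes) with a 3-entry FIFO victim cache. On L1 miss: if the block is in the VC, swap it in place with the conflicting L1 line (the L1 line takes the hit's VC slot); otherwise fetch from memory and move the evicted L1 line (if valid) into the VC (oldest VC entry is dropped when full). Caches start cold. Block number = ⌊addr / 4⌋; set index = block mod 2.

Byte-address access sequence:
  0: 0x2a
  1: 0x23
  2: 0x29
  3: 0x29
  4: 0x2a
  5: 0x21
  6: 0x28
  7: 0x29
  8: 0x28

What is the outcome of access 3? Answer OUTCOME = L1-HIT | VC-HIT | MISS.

OUTCOME = L1-HIT

#0 0x2a→b10/s0 MISS; vc=[]
#1 0x23→b8/s0 MISS; vc=[10]
#2 0x29→b10/s0 VC-HIT; vc=[8]
#3 0x29→b10/s0 L1-HIT; vc=[8]
#4 0x2a→b10/s0 L1-HIT; vc=[8]
#5 0x21→b8/s0 VC-HIT; vc=[10]
#6 0x28→b10/s0 VC-HIT; vc=[8]
#7 0x29→b10/s0 L1-HIT; vc=[8]
#8 0x28→b10/s0 L1-HIT; vc=[8]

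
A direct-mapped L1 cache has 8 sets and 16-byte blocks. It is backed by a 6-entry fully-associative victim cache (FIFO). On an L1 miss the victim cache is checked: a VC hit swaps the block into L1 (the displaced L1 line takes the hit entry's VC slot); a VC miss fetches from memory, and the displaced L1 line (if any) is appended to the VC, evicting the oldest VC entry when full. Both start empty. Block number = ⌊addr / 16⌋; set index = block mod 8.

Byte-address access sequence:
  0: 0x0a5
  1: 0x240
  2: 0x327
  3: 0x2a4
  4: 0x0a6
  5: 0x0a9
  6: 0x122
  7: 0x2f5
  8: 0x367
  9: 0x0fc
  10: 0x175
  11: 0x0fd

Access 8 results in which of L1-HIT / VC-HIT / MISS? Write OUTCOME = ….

OUTCOME = MISS

  [0] addr=0xa5 blk=10 s=2: MISS | VC []
  [1] addr=0x240 blk=36 s=4: MISS | VC []
  [2] addr=0x327 blk=50 s=2: MISS | VC [10]
  [3] addr=0x2a4 blk=42 s=2: MISS | VC [10, 50]
  [4] addr=0xa6 blk=10 s=2: VC-HIT | VC [42, 50]
  [5] addr=0xa9 blk=10 s=2: L1-HIT | VC [42, 50]
  [6] addr=0x122 blk=18 s=2: MISS | VC [42, 50, 10]
  [7] addr=0x2f5 blk=47 s=7: MISS | VC [42, 50, 10]
  [8] addr=0x367 blk=54 s=6: MISS | VC [42, 50, 10]
  [9] addr=0xfc blk=15 s=7: MISS | VC [42, 50, 10, 47]
  [10] addr=0x175 blk=23 s=7: MISS | VC [42, 50, 10, 47, 15]
  [11] addr=0xfd blk=15 s=7: VC-HIT | VC [42, 50, 10, 47, 23]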